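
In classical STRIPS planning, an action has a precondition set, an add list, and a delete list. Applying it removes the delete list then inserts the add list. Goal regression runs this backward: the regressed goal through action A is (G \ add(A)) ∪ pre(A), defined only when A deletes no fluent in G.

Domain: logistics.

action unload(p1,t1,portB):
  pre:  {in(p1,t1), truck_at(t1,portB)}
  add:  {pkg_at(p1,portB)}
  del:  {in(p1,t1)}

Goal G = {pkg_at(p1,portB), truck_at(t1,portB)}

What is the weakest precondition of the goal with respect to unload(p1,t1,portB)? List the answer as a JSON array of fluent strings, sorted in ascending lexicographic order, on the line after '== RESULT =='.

Regress:
  G ∩ del = {}  (empty — regression defined)
  G \ add = {pkg_at(p1,portB), truck_at(t1,portB)} \ {pkg_at(p1,portB)} = {truck_at(t1,portB)}
  ∪ pre   = {truck_at(t1,portB)} ∪ {in(p1,t1), truck_at(t1,portB)}
          = {in(p1,t1), truck_at(t1,portB)}

== RESULT ==
["in(p1,t1)", "truck_at(t1,portB)"]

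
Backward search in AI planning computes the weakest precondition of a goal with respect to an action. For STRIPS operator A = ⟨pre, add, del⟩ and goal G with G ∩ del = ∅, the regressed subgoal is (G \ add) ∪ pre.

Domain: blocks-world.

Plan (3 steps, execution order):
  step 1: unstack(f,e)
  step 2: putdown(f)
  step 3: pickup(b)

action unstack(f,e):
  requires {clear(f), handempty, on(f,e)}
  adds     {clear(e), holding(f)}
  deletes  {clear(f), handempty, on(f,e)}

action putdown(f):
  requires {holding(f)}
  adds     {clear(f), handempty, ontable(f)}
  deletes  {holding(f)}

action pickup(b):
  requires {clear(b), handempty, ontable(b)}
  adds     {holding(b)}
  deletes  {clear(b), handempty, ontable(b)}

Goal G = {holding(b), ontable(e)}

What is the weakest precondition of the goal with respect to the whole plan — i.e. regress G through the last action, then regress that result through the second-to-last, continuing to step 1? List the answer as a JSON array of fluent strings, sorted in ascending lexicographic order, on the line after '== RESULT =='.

Work backward from the goal:
  through step 3 (pickup(b)): drop {holding(b)}, keep {ontable(e)}, require {clear(b), handempty, ontable(b)}
    → {clear(b), handempty, ontable(b), ontable(e)}
  through step 2 (putdown(f)): drop {handempty}, keep {clear(b), ontable(b), ontable(e)}, require {holding(f)}
    → {clear(b), holding(f), ontable(b), ontable(e)}
  through step 1 (unstack(f,e)): drop {holding(f)}, keep {clear(b), ontable(b), ontable(e)}, require {clear(f), handempty, on(f,e)}
    → {clear(b), clear(f), handempty, on(f,e), ontable(b), ontable(e)}

== RESULT ==
["clear(b)", "clear(f)", "handempty", "on(f,e)", "ontable(b)", "ontable(e)"]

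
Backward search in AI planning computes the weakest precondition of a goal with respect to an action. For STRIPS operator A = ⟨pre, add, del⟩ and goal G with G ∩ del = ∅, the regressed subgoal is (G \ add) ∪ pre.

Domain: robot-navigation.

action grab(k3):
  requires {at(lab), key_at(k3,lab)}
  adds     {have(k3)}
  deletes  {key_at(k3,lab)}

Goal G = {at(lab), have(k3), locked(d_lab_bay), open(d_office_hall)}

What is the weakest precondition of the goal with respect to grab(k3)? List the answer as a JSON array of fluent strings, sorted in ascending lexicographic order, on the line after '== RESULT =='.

Regress:
  G ∩ del = {}  (empty — regression defined)
  G \ add = {at(lab), have(k3), locked(d_lab_bay), open(d_office_hall)} \ {have(k3)} = {at(lab), locked(d_lab_bay), open(d_office_hall)}
  ∪ pre   = {at(lab), locked(d_lab_bay), open(d_office_hall)} ∪ {at(lab), key_at(k3,lab)}
          = {at(lab), key_at(k3,lab), locked(d_lab_bay), open(d_office_hall)}

== RESULT ==
["at(lab)", "key_at(k3,lab)", "locked(d_lab_bay)", "open(d_office_hall)"]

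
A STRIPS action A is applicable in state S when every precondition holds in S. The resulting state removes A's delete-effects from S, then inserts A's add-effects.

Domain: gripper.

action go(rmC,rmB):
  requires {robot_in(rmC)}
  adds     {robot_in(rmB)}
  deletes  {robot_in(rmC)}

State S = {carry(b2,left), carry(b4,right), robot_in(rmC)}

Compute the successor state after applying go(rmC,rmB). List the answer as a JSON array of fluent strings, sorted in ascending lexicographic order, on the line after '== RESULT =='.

Progress:
  pre ⊆ S: {robot_in(rmC)} ⊆ S  — applicable
  S \ del = {carry(b2,left), carry(b4,right)}
  ∪ add   = {carry(b2,left), carry(b4,right), robot_in(rmB)}

== RESULT ==
["carry(b2,left)", "carry(b4,right)", "robot_in(rmB)"]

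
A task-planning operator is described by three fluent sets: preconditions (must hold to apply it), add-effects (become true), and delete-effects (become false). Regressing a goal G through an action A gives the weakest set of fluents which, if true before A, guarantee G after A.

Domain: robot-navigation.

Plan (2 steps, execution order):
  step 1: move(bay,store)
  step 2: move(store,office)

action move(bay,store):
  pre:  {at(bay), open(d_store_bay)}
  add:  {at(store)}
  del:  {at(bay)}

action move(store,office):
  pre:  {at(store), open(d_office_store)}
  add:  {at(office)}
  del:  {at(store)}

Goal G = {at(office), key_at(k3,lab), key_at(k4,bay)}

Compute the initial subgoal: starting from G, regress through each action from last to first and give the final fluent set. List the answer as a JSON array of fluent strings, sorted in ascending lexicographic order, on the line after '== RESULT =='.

Regress step by step:
  through step 2 (move(store,office)): drop {at(office)}, keep {key_at(k3,lab), key_at(k4,bay)}, require {at(store), open(d_office_store)}
    → {at(store), key_at(k3,lab), key_at(k4,bay), open(d_office_store)}
  through step 1 (move(bay,store)): drop {at(store)}, keep {key_at(k3,lab), key_at(k4,bay), open(d_office_store)}, require {at(bay), open(d_store_bay)}
    → {at(bay), key_at(k3,lab), key_at(k4,bay), open(d_office_store), open(d_store_bay)}

== RESULT ==
["at(bay)", "key_at(k3,lab)", "key_at(k4,bay)", "open(d_office_store)", "open(d_store_bay)"]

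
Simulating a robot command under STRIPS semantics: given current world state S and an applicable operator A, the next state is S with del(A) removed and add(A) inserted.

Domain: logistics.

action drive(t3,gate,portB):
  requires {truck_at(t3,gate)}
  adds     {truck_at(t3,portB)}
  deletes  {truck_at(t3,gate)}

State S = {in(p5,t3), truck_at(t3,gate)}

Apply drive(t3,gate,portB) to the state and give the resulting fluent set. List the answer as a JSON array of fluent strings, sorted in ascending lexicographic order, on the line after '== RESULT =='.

Progress:
  pre ⊆ S: {truck_at(t3,gate)} ⊆ S  — applicable
  S \ del = {in(p5,t3)}
  ∪ add   = {in(p5,t3), truck_at(t3,portB)}

== RESULT ==
["in(p5,t3)", "truck_at(t3,portB)"]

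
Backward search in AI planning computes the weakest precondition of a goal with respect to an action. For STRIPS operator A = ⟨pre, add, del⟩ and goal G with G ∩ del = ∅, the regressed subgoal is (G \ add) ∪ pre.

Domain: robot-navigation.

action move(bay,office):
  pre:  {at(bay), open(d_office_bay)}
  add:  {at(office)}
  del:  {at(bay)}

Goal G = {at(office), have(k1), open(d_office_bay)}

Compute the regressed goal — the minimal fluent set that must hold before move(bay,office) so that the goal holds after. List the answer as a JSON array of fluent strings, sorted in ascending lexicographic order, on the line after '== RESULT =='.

Regress:
  G ∩ del = {}  (empty — regression defined)
  G \ add = {at(office), have(k1), open(d_office_bay)} \ {at(office)} = {have(k1), open(d_office_bay)}
  ∪ pre   = {have(k1), open(d_office_bay)} ∪ {at(bay), open(d_office_bay)}
          = {at(bay), have(k1), open(d_office_bay)}

== RESULT ==
["at(bay)", "have(k1)", "open(d_office_bay)"]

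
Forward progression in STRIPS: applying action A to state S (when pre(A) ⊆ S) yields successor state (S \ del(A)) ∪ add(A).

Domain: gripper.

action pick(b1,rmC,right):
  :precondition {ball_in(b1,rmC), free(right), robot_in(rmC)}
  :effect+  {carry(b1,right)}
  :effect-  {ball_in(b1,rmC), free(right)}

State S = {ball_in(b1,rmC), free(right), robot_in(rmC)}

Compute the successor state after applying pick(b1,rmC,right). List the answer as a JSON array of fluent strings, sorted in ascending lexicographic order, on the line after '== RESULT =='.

Compute (S \ del) ∪ add:
  pre ⊆ S: {ball_in(b1,rmC), free(right), robot_in(rmC)} ⊆ S  — applicable
  S \ del = {robot_in(rmC)}
  ∪ add   = {carry(b1,right), robot_in(rmC)}

== RESULT ==
["carry(b1,right)", "robot_in(rmC)"]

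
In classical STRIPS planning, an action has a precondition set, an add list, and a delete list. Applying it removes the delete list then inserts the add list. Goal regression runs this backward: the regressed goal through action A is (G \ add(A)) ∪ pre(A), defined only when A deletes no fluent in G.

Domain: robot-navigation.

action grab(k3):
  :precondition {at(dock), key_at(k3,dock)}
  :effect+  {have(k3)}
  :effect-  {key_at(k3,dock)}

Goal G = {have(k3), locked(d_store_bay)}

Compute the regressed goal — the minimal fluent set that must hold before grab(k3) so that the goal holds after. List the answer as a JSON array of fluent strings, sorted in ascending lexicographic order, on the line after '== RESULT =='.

Regress:
  G ∩ del = {}  (empty — regression defined)
  G \ add = {have(k3), locked(d_store_bay)} \ {have(k3)} = {locked(d_store_bay)}
  ∪ pre   = {locked(d_store_bay)} ∪ {at(dock), key_at(k3,dock)}
          = {at(dock), key_at(k3,dock), locked(d_store_bay)}

== RESULT ==
["at(dock)", "key_at(k3,dock)", "locked(d_store_bay)"]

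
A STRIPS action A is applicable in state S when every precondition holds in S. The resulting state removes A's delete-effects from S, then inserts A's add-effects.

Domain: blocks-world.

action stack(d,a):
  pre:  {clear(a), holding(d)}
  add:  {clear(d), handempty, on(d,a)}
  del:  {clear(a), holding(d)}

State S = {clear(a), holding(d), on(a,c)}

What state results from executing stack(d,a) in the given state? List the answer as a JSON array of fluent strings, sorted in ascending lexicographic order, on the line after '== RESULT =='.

Progress:
  pre ⊆ S: {clear(a), holding(d)} ⊆ S  — applicable
  S \ del = {on(a,c)}
  ∪ add   = {clear(d), handempty, on(a,c), on(d,a)}

== RESULT ==
["clear(d)", "handempty", "on(a,c)", "on(d,a)"]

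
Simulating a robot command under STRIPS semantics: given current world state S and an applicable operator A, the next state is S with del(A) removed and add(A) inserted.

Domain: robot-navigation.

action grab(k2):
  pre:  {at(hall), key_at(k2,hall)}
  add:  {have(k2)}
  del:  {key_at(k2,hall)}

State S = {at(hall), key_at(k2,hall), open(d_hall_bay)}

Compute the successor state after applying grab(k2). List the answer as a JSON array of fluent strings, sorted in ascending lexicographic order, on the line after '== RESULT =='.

Progress:
  pre ⊆ S: {at(hall), key_at(k2,hall)} ⊆ S  — applicable
  S \ del = {at(hall), open(d_hall_bay)}
  ∪ add   = {at(hall), have(k2), open(d_hall_bay)}

== RESULT ==
["at(hall)", "have(k2)", "open(d_hall_bay)"]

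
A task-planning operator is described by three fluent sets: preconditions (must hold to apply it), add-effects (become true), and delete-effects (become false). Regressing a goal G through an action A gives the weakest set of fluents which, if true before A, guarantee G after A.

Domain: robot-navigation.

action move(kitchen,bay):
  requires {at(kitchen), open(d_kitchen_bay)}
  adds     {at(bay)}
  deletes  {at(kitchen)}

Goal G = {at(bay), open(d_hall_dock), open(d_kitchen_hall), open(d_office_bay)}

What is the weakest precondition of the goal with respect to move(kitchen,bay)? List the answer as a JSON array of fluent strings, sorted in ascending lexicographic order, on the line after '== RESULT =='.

Compute (G \ add) ∪ pre:
  G ∩ del = {}  (empty — regression defined)
  G \ add = {at(bay), open(d_hall_dock), open(d_kitchen_hall), open(d_office_bay)} \ {at(bay)} = {open(d_hall_dock), open(d_kitchen_hall), open(d_office_bay)}
  ∪ pre   = {open(d_hall_dock), open(d_kitchen_hall), open(d_office_bay)} ∪ {at(kitchen), open(d_kitchen_bay)}
          = {at(kitchen), open(d_hall_dock), open(d_kitchen_bay), open(d_kitchen_hall), open(d_office_bay)}

== RESULT ==
["at(kitchen)", "open(d_hall_dock)", "open(d_kitchen_bay)", "open(d_kitchen_hall)", "open(d_office_bay)"]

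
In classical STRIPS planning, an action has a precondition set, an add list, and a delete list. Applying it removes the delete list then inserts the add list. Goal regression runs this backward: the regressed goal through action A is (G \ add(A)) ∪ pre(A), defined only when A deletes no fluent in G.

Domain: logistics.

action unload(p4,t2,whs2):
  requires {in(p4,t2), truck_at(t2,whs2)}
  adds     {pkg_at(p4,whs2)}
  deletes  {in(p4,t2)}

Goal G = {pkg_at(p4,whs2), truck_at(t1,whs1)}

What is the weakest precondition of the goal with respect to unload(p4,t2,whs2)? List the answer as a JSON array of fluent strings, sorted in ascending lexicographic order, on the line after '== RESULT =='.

Compute (G \ add) ∪ pre:
  G ∩ del = {}  (empty — regression defined)
  G \ add = {pkg_at(p4,whs2), truck_at(t1,whs1)} \ {pkg_at(p4,whs2)} = {truck_at(t1,whs1)}
  ∪ pre   = {truck_at(t1,whs1)} ∪ {in(p4,t2), truck_at(t2,whs2)}
          = {in(p4,t2), truck_at(t1,whs1), truck_at(t2,whs2)}

== RESULT ==
["in(p4,t2)", "truck_at(t1,whs1)", "truck_at(t2,whs2)"]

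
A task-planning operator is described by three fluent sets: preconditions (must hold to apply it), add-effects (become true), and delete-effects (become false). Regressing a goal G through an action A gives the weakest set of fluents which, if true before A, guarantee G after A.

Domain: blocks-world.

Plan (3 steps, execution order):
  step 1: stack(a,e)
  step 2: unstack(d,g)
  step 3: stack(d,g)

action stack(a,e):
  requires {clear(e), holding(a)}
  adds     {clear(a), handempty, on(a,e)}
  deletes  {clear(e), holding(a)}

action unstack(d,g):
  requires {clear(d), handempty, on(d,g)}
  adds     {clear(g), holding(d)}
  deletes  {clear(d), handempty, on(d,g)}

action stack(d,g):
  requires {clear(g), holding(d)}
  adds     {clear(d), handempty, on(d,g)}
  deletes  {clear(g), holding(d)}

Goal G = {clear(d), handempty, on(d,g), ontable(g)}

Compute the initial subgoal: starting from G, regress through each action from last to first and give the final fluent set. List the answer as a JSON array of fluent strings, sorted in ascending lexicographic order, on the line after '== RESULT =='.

Work backward from the goal:
  through step 3 (stack(d,g)): drop {clear(d), handempty, on(d,g)}, keep {ontable(g)}, require {clear(g), holding(d)}
    → {clear(g), holding(d), ontable(g)}
  through step 2 (unstack(d,g)): drop {clear(g), holding(d)}, keep {ontable(g)}, require {clear(d), handempty, on(d,g)}
    → {clear(d), handempty, on(d,g), ontable(g)}
  through step 1 (stack(a,e)): drop {handempty}, keep {clear(d), on(d,g), ontable(g)}, require {clear(e), holding(a)}
    → {clear(d), clear(e), holding(a), on(d,g), ontable(g)}

== RESULT ==
["clear(d)", "clear(e)", "holding(a)", "on(d,g)", "ontable(g)"]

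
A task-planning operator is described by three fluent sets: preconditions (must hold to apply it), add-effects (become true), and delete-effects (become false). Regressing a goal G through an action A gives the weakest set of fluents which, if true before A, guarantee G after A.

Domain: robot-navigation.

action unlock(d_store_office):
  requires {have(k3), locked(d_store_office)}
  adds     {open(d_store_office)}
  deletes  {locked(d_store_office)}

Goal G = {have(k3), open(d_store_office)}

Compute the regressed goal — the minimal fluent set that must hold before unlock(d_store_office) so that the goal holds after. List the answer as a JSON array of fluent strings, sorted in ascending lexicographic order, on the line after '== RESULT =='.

Compute (G \ add) ∪ pre:
  G ∩ del = {}  (empty — regression defined)
  G \ add = {have(k3), open(d_store_office)} \ {open(d_store_office)} = {have(k3)}
  ∪ pre   = {have(k3)} ∪ {have(k3), locked(d_store_office)}
          = {have(k3), locked(d_store_office)}

== RESULT ==
["have(k3)", "locked(d_store_office)"]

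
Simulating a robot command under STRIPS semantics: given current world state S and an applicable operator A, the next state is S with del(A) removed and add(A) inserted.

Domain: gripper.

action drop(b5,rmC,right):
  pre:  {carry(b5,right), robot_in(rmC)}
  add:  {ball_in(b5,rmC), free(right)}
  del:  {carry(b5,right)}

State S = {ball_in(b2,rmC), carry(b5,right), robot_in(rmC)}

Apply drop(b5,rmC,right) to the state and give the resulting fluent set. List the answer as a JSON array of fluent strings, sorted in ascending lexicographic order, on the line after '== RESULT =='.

Compute (S \ del) ∪ add:
  pre ⊆ S: {carry(b5,right), robot_in(rmC)} ⊆ S  — applicable
  S \ del = {ball_in(b2,rmC), robot_in(rmC)}
  ∪ add   = {ball_in(b2,rmC), ball_in(b5,rmC), free(right), robot_in(rmC)}

== RESULT ==
["ball_in(b2,rmC)", "ball_in(b5,rmC)", "free(right)", "robot_in(rmC)"]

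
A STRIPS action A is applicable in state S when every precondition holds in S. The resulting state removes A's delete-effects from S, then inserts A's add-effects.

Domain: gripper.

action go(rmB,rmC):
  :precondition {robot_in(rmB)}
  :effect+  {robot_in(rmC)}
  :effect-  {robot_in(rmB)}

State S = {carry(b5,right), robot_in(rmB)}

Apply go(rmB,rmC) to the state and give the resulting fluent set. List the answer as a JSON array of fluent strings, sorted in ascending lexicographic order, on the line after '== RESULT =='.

Compute (S \ del) ∪ add:
  pre ⊆ S: {robot_in(rmB)} ⊆ S  — applicable
  S \ del = {carry(b5,right)}
  ∪ add   = {carry(b5,right), robot_in(rmC)}

== RESULT ==
["carry(b5,right)", "robot_in(rmC)"]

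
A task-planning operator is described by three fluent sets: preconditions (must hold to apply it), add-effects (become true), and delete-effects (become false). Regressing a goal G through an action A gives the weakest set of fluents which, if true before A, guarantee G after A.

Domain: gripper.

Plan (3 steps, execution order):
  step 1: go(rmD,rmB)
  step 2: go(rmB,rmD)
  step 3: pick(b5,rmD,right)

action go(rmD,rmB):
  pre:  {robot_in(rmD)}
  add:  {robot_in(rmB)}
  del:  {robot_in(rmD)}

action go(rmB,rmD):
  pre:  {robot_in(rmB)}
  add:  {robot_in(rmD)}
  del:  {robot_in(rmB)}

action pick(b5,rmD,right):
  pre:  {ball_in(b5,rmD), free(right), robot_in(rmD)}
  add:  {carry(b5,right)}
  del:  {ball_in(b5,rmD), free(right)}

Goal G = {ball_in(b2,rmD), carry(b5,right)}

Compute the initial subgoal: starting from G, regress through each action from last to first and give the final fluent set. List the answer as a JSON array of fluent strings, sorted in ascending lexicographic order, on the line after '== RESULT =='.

Work backward from the goal:
  through step 3 (pick(b5,rmD,right)): drop {carry(b5,right)}, keep {ball_in(b2,rmD)}, require {ball_in(b5,rmD), free(right), robot_in(rmD)}
    → {ball_in(b2,rmD), ball_in(b5,rmD), free(right), robot_in(rmD)}
  through step 2 (go(rmB,rmD)): drop {robot_in(rmD)}, keep {ball_in(b2,rmD), ball_in(b5,rmD), free(right)}, require {robot_in(rmB)}
    → {ball_in(b2,rmD), ball_in(b5,rmD), free(right), robot_in(rmB)}
  through step 1 (go(rmD,rmB)): drop {robot_in(rmB)}, keep {ball_in(b2,rmD), ball_in(b5,rmD), free(right)}, require {robot_in(rmD)}
    → {ball_in(b2,rmD), ball_in(b5,rmD), free(right), robot_in(rmD)}

== RESULT ==
["ball_in(b2,rmD)", "ball_in(b5,rmD)", "free(right)", "robot_in(rmD)"]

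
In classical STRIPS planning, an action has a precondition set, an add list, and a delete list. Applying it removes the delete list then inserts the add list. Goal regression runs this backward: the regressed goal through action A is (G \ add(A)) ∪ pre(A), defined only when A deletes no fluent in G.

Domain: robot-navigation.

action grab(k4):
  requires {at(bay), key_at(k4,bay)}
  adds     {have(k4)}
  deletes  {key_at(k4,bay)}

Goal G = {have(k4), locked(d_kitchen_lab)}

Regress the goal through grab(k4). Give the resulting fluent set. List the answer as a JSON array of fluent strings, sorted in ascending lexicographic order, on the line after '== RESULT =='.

Compute (G \ add) ∪ pre:
  G ∩ del = {}  (empty — regression defined)
  G \ add = {have(k4), locked(d_kitchen_lab)} \ {have(k4)} = {locked(d_kitchen_lab)}
  ∪ pre   = {locked(d_kitchen_lab)} ∪ {at(bay), key_at(k4,bay)}
          = {at(bay), key_at(k4,bay), locked(d_kitchen_lab)}

== RESULT ==
["at(bay)", "key_at(k4,bay)", "locked(d_kitchen_lab)"]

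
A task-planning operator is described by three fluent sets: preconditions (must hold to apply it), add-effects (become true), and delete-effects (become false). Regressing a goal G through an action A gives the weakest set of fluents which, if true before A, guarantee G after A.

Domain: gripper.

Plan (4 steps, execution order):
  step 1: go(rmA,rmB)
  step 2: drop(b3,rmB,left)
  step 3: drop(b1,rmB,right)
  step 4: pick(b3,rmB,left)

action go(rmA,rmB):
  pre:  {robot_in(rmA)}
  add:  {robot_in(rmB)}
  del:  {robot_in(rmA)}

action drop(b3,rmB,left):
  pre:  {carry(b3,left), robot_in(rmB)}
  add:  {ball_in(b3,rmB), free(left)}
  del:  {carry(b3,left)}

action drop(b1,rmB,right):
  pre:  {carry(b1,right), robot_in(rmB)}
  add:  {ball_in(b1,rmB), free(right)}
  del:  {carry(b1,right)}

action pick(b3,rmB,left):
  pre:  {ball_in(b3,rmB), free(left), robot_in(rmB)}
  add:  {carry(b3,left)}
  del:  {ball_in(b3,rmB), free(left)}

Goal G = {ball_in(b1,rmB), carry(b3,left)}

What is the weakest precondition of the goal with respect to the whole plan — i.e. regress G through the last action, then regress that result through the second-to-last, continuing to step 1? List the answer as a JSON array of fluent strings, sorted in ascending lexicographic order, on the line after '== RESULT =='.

Regress step by step:
  through step 4 (pick(b3,rmB,left)): drop {carry(b3,left)}, keep {ball_in(b1,rmB)}, require {ball_in(b3,rmB), free(left), robot_in(rmB)}
    → {ball_in(b1,rmB), ball_in(b3,rmB), free(left), robot_in(rmB)}
  through step 3 (drop(b1,rmB,right)): drop {ball_in(b1,rmB)}, keep {ball_in(b3,rmB), free(left), robot_in(rmB)}, require {carry(b1,right), robot_in(rmB)}
    → {ball_in(b3,rmB), carry(b1,right), free(left), robot_in(rmB)}
  through step 2 (drop(b3,rmB,left)): drop {ball_in(b3,rmB), free(left)}, keep {carry(b1,right), robot_in(rmB)}, require {carry(b3,left), robot_in(rmB)}
    → {carry(b1,right), carry(b3,left), robot_in(rmB)}
  through step 1 (go(rmA,rmB)): drop {robot_in(rmB)}, keep {carry(b1,right), carry(b3,left)}, require {robot_in(rmA)}
    → {carry(b1,right), carry(b3,left), robot_in(rmA)}

== RESULT ==
["carry(b1,right)", "carry(b3,left)", "robot_in(rmA)"]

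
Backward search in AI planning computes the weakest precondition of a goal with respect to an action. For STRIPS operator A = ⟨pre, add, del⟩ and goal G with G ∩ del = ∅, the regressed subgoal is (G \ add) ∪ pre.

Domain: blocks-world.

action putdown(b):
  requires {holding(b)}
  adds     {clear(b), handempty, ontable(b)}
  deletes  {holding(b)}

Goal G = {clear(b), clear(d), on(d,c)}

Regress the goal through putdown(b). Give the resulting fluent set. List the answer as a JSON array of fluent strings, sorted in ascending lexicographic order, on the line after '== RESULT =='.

Compute (G \ add) ∪ pre:
  G ∩ del = {}  (empty — regression defined)
  G \ add = {clear(b), clear(d), on(d,c)} \ {clear(b), handempty, ontable(b)} = {clear(d), on(d,c)}
  ∪ pre   = {clear(d), on(d,c)} ∪ {holding(b)}
          = {clear(d), holding(b), on(d,c)}

== RESULT ==
["clear(d)", "holding(b)", "on(d,c)"]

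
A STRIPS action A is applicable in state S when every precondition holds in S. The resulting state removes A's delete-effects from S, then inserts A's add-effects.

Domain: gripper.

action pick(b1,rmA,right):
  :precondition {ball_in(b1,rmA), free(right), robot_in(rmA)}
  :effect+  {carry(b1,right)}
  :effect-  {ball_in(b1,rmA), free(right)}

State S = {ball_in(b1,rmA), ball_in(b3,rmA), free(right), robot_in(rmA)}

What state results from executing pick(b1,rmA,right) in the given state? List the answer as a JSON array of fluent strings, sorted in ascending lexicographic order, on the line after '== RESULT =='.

Compute (S \ del) ∪ add:
  pre ⊆ S: {ball_in(b1,rmA), free(right), robot_in(rmA)} ⊆ S  — applicable
  S \ del = {ball_in(b3,rmA), robot_in(rmA)}
  ∪ add   = {ball_in(b3,rmA), carry(b1,right), robot_in(rmA)}

== RESULT ==
["ball_in(b3,rmA)", "carry(b1,right)", "robot_in(rmA)"]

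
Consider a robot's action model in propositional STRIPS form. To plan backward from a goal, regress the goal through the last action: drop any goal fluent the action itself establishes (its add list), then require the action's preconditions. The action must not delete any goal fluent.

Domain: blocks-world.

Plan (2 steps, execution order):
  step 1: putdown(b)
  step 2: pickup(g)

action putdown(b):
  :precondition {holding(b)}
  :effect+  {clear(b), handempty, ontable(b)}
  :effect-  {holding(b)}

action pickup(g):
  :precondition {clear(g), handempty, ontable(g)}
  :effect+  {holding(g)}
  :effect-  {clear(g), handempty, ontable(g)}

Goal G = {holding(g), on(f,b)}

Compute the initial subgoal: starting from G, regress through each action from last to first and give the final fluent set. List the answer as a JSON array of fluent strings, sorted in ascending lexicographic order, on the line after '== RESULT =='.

Regress step by step:
  through step 2 (pickup(g)): drop {holding(g)}, keep {on(f,b)}, require {clear(g), handempty, ontable(g)}
    → {clear(g), handempty, on(f,b), ontable(g)}
  through step 1 (putdown(b)): drop {handempty}, keep {clear(g), on(f,b), ontable(g)}, require {holding(b)}
    → {clear(g), holding(b), on(f,b), ontable(g)}

== RESULT ==
["clear(g)", "holding(b)", "on(f,b)", "ontable(g)"]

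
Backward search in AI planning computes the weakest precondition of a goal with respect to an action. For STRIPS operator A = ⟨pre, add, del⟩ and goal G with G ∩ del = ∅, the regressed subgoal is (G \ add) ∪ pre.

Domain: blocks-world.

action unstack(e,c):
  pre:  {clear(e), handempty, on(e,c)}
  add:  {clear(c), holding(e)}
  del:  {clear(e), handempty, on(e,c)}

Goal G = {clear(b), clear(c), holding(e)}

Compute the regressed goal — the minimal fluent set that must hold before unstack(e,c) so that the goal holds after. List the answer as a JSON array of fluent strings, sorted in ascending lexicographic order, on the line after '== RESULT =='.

Regress:
  G ∩ del = {}  (empty — regression defined)
  G \ add = {clear(b), clear(c), holding(e)} \ {clear(c), holding(e)} = {clear(b)}
  ∪ pre   = {clear(b)} ∪ {clear(e), handempty, on(e,c)}
          = {clear(b), clear(e), handempty, on(e,c)}

== RESULT ==
["clear(b)", "clear(e)", "handempty", "on(e,c)"]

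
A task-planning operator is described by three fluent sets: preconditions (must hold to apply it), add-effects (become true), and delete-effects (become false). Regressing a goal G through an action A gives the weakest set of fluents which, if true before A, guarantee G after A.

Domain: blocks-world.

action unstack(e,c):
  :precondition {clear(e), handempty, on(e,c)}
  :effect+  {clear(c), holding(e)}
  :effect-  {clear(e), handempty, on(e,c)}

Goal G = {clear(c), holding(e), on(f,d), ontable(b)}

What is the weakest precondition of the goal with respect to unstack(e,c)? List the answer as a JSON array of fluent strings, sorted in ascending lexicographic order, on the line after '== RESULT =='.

Regress:
  G ∩ del = {}  (empty — regression defined)
  G \ add = {clear(c), holding(e), on(f,d), ontable(b)} \ {clear(c), holding(e)} = {on(f,d), ontable(b)}
  ∪ pre   = {on(f,d), ontable(b)} ∪ {clear(e), handempty, on(e,c)}
          = {clear(e), handempty, on(e,c), on(f,d), ontable(b)}

== RESULT ==
["clear(e)", "handempty", "on(e,c)", "on(f,d)", "ontable(b)"]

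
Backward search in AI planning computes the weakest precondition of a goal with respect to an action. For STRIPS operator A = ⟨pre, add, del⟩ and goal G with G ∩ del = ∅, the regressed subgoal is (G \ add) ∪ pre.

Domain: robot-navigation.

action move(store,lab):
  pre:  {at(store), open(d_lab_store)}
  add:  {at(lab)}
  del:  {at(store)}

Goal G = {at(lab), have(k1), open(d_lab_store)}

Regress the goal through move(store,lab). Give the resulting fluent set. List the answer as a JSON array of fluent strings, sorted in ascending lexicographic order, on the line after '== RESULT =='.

Compute (G \ add) ∪ pre:
  G ∩ del = {}  (empty — regression defined)
  G \ add = {at(lab), have(k1), open(d_lab_store)} \ {at(lab)} = {have(k1), open(d_lab_store)}
  ∪ pre   = {have(k1), open(d_lab_store)} ∪ {at(store), open(d_lab_store)}
          = {at(store), have(k1), open(d_lab_store)}

== RESULT ==
["at(store)", "have(k1)", "open(d_lab_store)"]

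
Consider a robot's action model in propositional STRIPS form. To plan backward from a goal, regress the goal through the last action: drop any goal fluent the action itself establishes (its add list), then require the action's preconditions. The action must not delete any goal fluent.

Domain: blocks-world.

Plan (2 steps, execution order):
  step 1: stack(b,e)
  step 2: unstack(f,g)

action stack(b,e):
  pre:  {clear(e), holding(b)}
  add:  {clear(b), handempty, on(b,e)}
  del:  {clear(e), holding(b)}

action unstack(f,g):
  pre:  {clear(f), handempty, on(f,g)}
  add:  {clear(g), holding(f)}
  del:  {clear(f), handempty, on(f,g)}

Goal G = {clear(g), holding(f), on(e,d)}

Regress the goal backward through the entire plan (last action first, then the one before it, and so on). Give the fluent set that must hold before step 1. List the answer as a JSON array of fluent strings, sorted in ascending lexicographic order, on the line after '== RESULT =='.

Work backward from the goal:
  through step 2 (unstack(f,g)): drop {clear(g), holding(f)}, keep {on(e,d)}, require {clear(f), handempty, on(f,g)}
    → {clear(f), handempty, on(e,d), on(f,g)}
  through step 1 (stack(b,e)): drop {handempty}, keep {clear(f), on(e,d), on(f,g)}, require {clear(e), holding(b)}
    → {clear(e), clear(f), holding(b), on(e,d), on(f,g)}

== RESULT ==
["clear(e)", "clear(f)", "holding(b)", "on(e,d)", "on(f,g)"]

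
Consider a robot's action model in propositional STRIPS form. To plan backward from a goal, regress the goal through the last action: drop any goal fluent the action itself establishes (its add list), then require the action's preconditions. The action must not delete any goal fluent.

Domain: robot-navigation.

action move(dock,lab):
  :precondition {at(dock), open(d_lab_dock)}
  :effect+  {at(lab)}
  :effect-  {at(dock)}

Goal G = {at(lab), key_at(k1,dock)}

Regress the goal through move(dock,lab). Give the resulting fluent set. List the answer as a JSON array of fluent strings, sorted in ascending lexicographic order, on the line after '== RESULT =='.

Compute (G \ add) ∪ pre:
  G ∩ del = {}  (empty — regression defined)
  G \ add = {at(lab), key_at(k1,dock)} \ {at(lab)} = {key_at(k1,dock)}
  ∪ pre   = {key_at(k1,dock)} ∪ {at(dock), open(d_lab_dock)}
          = {at(dock), key_at(k1,dock), open(d_lab_dock)}

== RESULT ==
["at(dock)", "key_at(k1,dock)", "open(d_lab_dock)"]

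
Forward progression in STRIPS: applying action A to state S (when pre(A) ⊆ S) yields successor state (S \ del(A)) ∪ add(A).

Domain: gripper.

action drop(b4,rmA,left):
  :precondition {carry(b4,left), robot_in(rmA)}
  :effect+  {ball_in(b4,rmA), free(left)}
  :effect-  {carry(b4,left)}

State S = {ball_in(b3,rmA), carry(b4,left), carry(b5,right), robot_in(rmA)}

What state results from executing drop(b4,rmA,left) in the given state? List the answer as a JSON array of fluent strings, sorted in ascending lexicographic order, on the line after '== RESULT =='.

Compute (S \ del) ∪ add:
  pre ⊆ S: {carry(b4,left), robot_in(rmA)} ⊆ S  — applicable
  S \ del = {ball_in(b3,rmA), carry(b5,right), robot_in(rmA)}
  ∪ add   = {ball_in(b3,rmA), ball_in(b4,rmA), carry(b5,right), free(left), robot_in(rmA)}

== RESULT ==
["ball_in(b3,rmA)", "ball_in(b4,rmA)", "carry(b5,right)", "free(left)", "robot_in(rmA)"]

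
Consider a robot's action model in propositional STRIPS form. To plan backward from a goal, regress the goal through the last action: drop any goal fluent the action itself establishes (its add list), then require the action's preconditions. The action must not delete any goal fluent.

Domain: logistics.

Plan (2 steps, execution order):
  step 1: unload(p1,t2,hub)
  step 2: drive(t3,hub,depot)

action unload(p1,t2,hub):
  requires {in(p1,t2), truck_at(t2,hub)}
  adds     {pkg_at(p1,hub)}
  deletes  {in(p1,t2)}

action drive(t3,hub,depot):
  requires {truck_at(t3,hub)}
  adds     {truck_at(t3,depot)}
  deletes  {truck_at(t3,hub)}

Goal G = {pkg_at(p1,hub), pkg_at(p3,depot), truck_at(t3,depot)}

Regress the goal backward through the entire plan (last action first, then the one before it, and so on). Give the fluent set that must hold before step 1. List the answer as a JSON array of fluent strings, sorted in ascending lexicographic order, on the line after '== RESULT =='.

Work backward from the goal:
  through step 2 (drive(t3,hub,depot)): drop {truck_at(t3,depot)}, keep {pkg_at(p1,hub), pkg_at(p3,depot)}, require {truck_at(t3,hub)}
    → {pkg_at(p1,hub), pkg_at(p3,depot), truck_at(t3,hub)}
  through step 1 (unload(p1,t2,hub)): drop {pkg_at(p1,hub)}, keep {pkg_at(p3,depot), truck_at(t3,hub)}, require {in(p1,t2), truck_at(t2,hub)}
    → {in(p1,t2), pkg_at(p3,depot), truck_at(t2,hub), truck_at(t3,hub)}

== RESULT ==
["in(p1,t2)", "pkg_at(p3,depot)", "truck_at(t2,hub)", "truck_at(t3,hub)"]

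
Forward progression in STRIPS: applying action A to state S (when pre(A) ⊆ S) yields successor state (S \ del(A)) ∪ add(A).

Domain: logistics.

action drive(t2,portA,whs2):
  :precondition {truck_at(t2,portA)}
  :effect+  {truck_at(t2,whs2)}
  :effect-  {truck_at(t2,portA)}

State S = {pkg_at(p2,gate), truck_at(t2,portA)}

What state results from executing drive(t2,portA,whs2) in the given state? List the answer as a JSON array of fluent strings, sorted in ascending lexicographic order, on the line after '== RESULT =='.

Progress:
  pre ⊆ S: {truck_at(t2,portA)} ⊆ S  — applicable
  S \ del = {pkg_at(p2,gate)}
  ∪ add   = {pkg_at(p2,gate), truck_at(t2,whs2)}

== RESULT ==
["pkg_at(p2,gate)", "truck_at(t2,whs2)"]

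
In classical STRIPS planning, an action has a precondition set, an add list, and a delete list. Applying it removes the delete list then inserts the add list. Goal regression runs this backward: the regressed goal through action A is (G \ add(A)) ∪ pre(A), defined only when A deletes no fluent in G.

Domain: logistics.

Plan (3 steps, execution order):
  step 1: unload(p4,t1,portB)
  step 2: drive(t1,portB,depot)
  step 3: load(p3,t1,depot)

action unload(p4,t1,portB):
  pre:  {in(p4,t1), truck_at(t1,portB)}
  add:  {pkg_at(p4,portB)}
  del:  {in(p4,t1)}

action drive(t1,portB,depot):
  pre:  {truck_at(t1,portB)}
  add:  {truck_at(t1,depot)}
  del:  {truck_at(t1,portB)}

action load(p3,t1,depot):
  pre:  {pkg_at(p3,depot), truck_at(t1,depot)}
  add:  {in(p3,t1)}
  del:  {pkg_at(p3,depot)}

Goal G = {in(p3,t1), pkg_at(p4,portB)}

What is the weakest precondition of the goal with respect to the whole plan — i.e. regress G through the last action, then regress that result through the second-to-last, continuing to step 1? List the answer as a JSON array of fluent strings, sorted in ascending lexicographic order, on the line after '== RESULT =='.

Regress step by step:
  through step 3 (load(p3,t1,depot)): drop {in(p3,t1)}, keep {pkg_at(p4,portB)}, require {pkg_at(p3,depot), truck_at(t1,depot)}
    → {pkg_at(p3,depot), pkg_at(p4,portB), truck_at(t1,depot)}
  through step 2 (drive(t1,portB,depot)): drop {truck_at(t1,depot)}, keep {pkg_at(p3,depot), pkg_at(p4,portB)}, require {truck_at(t1,portB)}
    → {pkg_at(p3,depot), pkg_at(p4,portB), truck_at(t1,portB)}
  through step 1 (unload(p4,t1,portB)): drop {pkg_at(p4,portB)}, keep {pkg_at(p3,depot), truck_at(t1,portB)}, require {in(p4,t1), truck_at(t1,portB)}
    → {in(p4,t1), pkg_at(p3,depot), truck_at(t1,portB)}

== RESULT ==
["in(p4,t1)", "pkg_at(p3,depot)", "truck_at(t1,portB)"]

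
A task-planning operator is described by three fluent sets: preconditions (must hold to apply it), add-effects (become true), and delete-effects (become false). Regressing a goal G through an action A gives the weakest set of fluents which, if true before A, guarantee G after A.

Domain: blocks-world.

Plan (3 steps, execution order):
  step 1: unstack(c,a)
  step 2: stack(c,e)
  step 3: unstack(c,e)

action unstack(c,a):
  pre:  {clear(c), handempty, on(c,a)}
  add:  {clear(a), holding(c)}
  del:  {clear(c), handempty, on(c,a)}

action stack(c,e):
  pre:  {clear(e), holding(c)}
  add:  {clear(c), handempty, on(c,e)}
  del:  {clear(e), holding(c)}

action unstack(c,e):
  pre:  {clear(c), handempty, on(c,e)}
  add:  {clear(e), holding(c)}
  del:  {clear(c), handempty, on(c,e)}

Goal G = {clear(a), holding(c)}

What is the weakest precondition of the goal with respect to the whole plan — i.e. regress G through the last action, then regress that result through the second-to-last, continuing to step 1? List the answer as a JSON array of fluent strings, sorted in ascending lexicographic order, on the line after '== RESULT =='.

Work backward from the goal:
  through step 3 (unstack(c,e)): drop {holding(c)}, keep {clear(a)}, require {clear(c), handempty, on(c,e)}
    → {clear(a), clear(c), handempty, on(c,e)}
  through step 2 (stack(c,e)): drop {clear(c), handempty, on(c,e)}, keep {clear(a)}, require {clear(e), holding(c)}
    → {clear(a), clear(e), holding(c)}
  through step 1 (unstack(c,a)): drop {clear(a), holding(c)}, keep {clear(e)}, require {clear(c), handempty, on(c,a)}
    → {clear(c), clear(e), handempty, on(c,a)}

== RESULT ==
["clear(c)", "clear(e)", "handempty", "on(c,a)"]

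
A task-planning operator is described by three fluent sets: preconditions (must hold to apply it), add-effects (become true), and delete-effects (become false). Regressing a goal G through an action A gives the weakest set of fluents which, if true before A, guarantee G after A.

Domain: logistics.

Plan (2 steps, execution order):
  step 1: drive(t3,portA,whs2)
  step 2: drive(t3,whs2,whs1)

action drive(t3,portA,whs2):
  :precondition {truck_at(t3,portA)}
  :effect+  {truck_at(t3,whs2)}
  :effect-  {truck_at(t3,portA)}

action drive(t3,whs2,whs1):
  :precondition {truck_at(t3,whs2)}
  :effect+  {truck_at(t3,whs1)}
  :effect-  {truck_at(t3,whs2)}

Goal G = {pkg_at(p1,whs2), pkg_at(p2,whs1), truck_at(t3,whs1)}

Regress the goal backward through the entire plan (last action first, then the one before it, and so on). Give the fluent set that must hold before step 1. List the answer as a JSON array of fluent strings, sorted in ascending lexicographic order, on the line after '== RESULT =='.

Regress step by step:
  through step 2 (drive(t3,whs2,whs1)): drop {truck_at(t3,whs1)}, keep {pkg_at(p1,whs2), pkg_at(p2,whs1)}, require {truck_at(t3,whs2)}
    → {pkg_at(p1,whs2), pkg_at(p2,whs1), truck_at(t3,whs2)}
  through step 1 (drive(t3,portA,whs2)): drop {truck_at(t3,whs2)}, keep {pkg_at(p1,whs2), pkg_at(p2,whs1)}, require {truck_at(t3,portA)}
    → {pkg_at(p1,whs2), pkg_at(p2,whs1), truck_at(t3,portA)}

== RESULT ==
["pkg_at(p1,whs2)", "pkg_at(p2,whs1)", "truck_at(t3,portA)"]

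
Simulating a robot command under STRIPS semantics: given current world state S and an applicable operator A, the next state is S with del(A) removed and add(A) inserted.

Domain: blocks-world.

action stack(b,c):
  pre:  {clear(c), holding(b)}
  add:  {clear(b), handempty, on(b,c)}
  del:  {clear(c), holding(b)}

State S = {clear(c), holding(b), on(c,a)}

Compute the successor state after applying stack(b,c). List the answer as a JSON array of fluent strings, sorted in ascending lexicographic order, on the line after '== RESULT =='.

Compute (S \ del) ∪ add:
  pre ⊆ S: {clear(c), holding(b)} ⊆ S  — applicable
  S \ del = {on(c,a)}
  ∪ add   = {clear(b), handempty, on(b,c), on(c,a)}

== RESULT ==
["clear(b)", "handempty", "on(b,c)", "on(c,a)"]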